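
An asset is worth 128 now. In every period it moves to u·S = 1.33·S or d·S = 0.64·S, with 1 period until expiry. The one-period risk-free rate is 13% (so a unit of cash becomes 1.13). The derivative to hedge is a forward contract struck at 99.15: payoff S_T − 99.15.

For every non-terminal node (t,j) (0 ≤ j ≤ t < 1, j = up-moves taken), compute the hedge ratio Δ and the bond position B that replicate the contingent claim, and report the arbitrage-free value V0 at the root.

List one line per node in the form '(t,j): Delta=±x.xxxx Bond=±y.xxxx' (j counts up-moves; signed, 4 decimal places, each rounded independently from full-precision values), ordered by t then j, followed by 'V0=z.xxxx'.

No-arbitrage ⇒ martingale measure with p* = (R−d)/(u−d) = 0.7101.
Terminal values V(1,·): V(1,0)=-17.2300, V(1,1)=71.0900
(0,0): S=128.0000. Δ = (V_up−V_dn)/(S_up−S_dn) = (71.0900−-17.2300)/(170.2400−81.9200) = 1.0000. V = [p*·71.0900 + (1−p*)·-17.2300]/1.13 = 40.2566. B = V − Δ·S = -87.7434.
Root portfolio cost Δ·128+B reproduces V0=40.2566.

(0,0): Delta=1.0000 Bond=-87.7434
V0=40.2566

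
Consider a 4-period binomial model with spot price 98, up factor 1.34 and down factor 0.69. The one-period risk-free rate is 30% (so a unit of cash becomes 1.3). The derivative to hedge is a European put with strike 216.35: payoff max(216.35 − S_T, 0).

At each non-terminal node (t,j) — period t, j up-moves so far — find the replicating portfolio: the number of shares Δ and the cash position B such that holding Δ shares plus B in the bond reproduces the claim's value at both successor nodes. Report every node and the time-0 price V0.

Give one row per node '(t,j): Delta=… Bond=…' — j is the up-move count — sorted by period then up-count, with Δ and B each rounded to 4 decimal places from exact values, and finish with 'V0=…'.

Under the risk-neutral measure, an up-move has probability p* = (R−d)/(u−d) = 0.9385 and values discount at R = 1.3.
Terminal values V(4,·): V(4,0)=194.1362, V(4,1)=173.2102, V(4,2)=132.5713, V(4,3)=53.6492, V(4,4)=0.0000
(3,0): S=32.1939. Δ = (V_up−V_dn)/(S_up−S_dn) = (173.2102−194.1362)/(43.1398−22.2138) = -1.0000. V = [p*·173.2102 + (1−p*)·194.1362]/1.3 = 134.2292. B = V − Δ·S = 166.4231.
(3,1): S=62.5215. Δ = (V_up−V_dn)/(S_up−S_dn) = (132.5713−173.2102)/(83.7787−43.1398) = -1.0000. V = [p*·132.5713 + (1−p*)·173.2102]/1.3 = 103.9016. B = V − Δ·S = 166.4231.
(3,2): S=121.4185. Δ = (V_up−V_dn)/(S_up−S_dn) = (53.6492−132.5713)/(162.7008−83.7787) = -1.0000. V = [p*·53.6492 + (1−p*)·132.5713]/1.3 = 45.0046. B = V − Δ·S = 166.4231.
(3,3): S=235.7982. Δ = (V_up−V_dn)/(S_up−S_dn) = (0.0000−53.6492)/(315.9696−162.7008) = -0.3500. V = [p*·0.0000 + (1−p*)·53.6492]/1.3 = 2.5396. B = V − Δ·S = 85.0769.
(2,0): S=46.6578. Δ = (V_up−V_dn)/(S_up−S_dn) = (103.9016−134.2292)/(62.5215−32.1939) = -1.0000. V = [p*·103.9016 + (1−p*)·134.2292]/1.3 = 81.3600. B = V − Δ·S = 128.0178.
(2,1): S=90.6108. Δ = (V_up−V_dn)/(S_up−S_dn) = (45.0046−103.9016)/(121.4185−62.5215) = -1.0000. V = [p*·45.0046 + (1−p*)·103.9016]/1.3 = 37.4070. B = V − Δ·S = 128.0178.
(2,2): S=175.9688. Δ = (V_up−V_dn)/(S_up−S_dn) = (2.5396−45.0046)/(235.7982−121.4185) = -0.3713. V = [p*·2.5396 + (1−p*)·45.0046]/1.3 = 3.9637. B = V − Δ·S = 69.2945.
(1,0): S=67.6200. Δ = (V_up−V_dn)/(S_up−S_dn) = (37.4070−81.3600)/(90.6108−46.6578) = -1.0000. V = [p*·37.4070 + (1−p*)·81.3600]/1.3 = 30.8552. B = V − Δ·S = 98.4752.
(1,1): S=131.3200. Δ = (V_up−V_dn)/(S_up−S_dn) = (3.9637−37.4070)/(175.9688−90.6108) = -0.3918. V = [p*·3.9637 + (1−p*)·37.4070]/1.3 = 4.6321. B = V − Δ·S = 56.0832.
(0,0): S=98.0000. Δ = (V_up−V_dn)/(S_up−S_dn) = (4.6321−30.8552)/(131.3200−67.6200) = -0.4117. V = [p*·4.6321 + (1−p*)·30.8552]/1.3 = 4.8045. B = V − Δ·S = 45.1477.
Root portfolio cost Δ·98+B reproduces V0=4.8045.

(0,0): Delta=-0.4117 Bond=45.1477
(1,0): Delta=-1.0000 Bond=98.4752
(1,1): Delta=-0.3918 Bond=56.0832
(2,0): Delta=-1.0000 Bond=128.0178
(2,1): Delta=-1.0000 Bond=128.0178
(2,2): Delta=-0.3713 Bond=69.2945
(3,0): Delta=-1.0000 Bond=166.4231
(3,1): Delta=-1.0000 Bond=166.4231
(3,2): Delta=-1.0000 Bond=166.4231
(3,3): Delta=-0.3500 Bond=85.0769
V0=4.8045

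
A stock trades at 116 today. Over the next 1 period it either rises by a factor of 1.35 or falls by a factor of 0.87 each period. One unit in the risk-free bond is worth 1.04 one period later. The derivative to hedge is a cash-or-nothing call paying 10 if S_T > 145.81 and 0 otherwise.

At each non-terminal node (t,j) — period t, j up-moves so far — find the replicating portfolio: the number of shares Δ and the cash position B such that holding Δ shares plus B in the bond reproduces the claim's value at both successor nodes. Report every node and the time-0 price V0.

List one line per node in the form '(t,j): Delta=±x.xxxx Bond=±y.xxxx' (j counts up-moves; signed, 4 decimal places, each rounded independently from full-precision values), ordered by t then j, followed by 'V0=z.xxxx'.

Under the risk-neutral measure, an up-move has probability p* = (R−d)/(u−d) = 0.3542 and values discount at R = 1.04.
Terminal payoffs: V(1,0)=0.0000, V(1,1)=10.0000
Node (0,0) S=116.0000: V=(p*·10.0000+(1−p*)·0.0000)/1.04=3.4054; Δ=(10.0000−0.0000)/(156.6000−100.9200)=0.1796; B=V−Δ·S=-17.4279
Root portfolio cost Δ·116+B reproduces V0=3.4054.

(0,0): Delta=0.1796 Bond=-17.4279
V0=3.4054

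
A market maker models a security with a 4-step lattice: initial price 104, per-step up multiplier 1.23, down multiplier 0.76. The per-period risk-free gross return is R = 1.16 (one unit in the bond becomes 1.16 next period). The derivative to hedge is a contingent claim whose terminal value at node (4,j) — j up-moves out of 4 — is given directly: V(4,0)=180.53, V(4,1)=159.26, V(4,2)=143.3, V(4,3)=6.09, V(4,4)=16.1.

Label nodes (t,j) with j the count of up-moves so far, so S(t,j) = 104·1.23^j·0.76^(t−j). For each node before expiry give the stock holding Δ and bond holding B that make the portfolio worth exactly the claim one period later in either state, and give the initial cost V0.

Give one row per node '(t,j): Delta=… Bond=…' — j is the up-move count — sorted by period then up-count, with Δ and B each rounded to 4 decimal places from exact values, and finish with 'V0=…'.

Since d<R<u, set p* = (R−d)/(u−d) = 0.8511; price each node as the discounted p*-expectation of its children.
Terminal values V(4,·): V(4,0)=180.5300, V(4,1)=159.2600, V(4,2)=143.3000, V(4,3)=6.0900, V(4,4)=16.1000
Node (3,0) S=45.6535: V=(p*·159.2600+(1−p*)·180.5300)/1.16=140.0240; Δ=(159.2600−180.5300)/(56.1538−34.6967)=-0.9913; B=V−Δ·S=185.2793
Node (3,1) S=73.8866: V=(p*·143.3000+(1−p*)·159.2600)/1.16=125.5836; Δ=(143.3000−159.2600)/(90.8805−56.1538)=-0.4596; B=V−Δ·S=159.5411
Node (3,2) S=119.5796: V=(p*·6.0900+(1−p*)·143.3000)/1.16=22.8668; Δ=(6.0900−143.3000)/(147.0829−90.8805)=-2.4414; B=V−Δ·S=314.8030
Node (3,3) S=193.5302: V=(p*·16.1000+(1−p*)·6.0900)/1.16=12.5941; Δ=(16.1000−6.0900)/(238.0421−147.0829)=0.1100; B=V−Δ·S=-8.7038
Node (2,0) S=60.0704: V=(p*·125.5836+(1−p*)·140.0240)/1.16=110.1158; Δ=(125.5836−140.0240)/(73.8866−45.6535)=-0.5115; B=V−Δ·S=140.8400
Node (2,1) S=97.2192: V=(p*·22.8668+(1−p*)·125.5836)/1.16=32.9009; Δ=(22.8668−125.5836)/(119.5796−73.8866)=-2.2480; B=V−Δ·S=251.4473
Node (2,2) S=157.3416: V=(p*·12.5941+(1−p*)·22.8668)/1.16=12.1759; Δ=(12.5941−22.8668)/(193.5302−119.5796)=-0.1389; B=V−Δ·S=34.0328
Node (1,0) S=79.0400: V=(p*·32.9009+(1−p*)·110.1158)/1.16=38.2767; Δ=(32.9009−110.1158)/(97.2192−60.0704)=-2.0785; B=V−Δ·S=202.5637
Node (1,1) S=127.9200: V=(p*·12.1759+(1−p*)·32.9009)/1.16=13.1574; Δ=(12.1759−32.9009)/(157.3416−97.2192)=-0.3447; B=V−Δ·S=57.2532
Node (0,0) S=104.0000: V=(p*·13.1574+(1−p*)·38.2767)/1.16=14.5678; Δ=(13.1574−38.2767)/(127.9200−79.0400)=-0.5139; B=V−Δ·S=68.0131
The time-0 hedge costs 14.5678, which is the no-arbitrage price.

(0,0): Delta=-0.5139 Bond=68.0131
(1,0): Delta=-2.0785 Bond=202.5637
(1,1): Delta=-0.3447 Bond=57.2532
(2,0): Delta=-0.5115 Bond=140.8400
(2,1): Delta=-2.2480 Bond=251.4473
(2,2): Delta=-0.1389 Bond=34.0328
(3,0): Delta=-0.9913 Bond=185.2793
(3,1): Delta=-0.4596 Bond=159.5411
(3,2): Delta=-2.4414 Bond=314.8030
(3,3): Delta=0.1100 Bond=-8.7038
V0=14.5678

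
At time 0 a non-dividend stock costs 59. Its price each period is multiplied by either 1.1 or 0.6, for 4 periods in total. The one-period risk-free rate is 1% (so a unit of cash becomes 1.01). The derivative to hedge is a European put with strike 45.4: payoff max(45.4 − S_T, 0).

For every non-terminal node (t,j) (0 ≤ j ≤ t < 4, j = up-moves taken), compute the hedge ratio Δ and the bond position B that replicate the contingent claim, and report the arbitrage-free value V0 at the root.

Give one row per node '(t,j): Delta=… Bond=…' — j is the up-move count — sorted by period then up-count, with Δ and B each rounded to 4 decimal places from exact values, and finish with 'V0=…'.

Risk-neutral probability p* = (R−d)/(u−d) = (1.01−0.6)/(1.1−0.6) = 0.8200.
At expiry t=4: V(4,0)=37.7536, V(4,1)=31.3816, V(4,2)=19.6996, V(4,3)=0.0000, V(4,4)=0.0000
(3,0): S=12.7440. Δ = (V_up−V_dn)/(S_up−S_dn) = (31.3816−37.7536)/(14.0184−7.6464) = -1.0000. V = [p*·31.3816 + (1−p*)·37.7536]/1.01 = 32.2065. B = V − Δ·S = 44.9505.
(3,1): S=23.3640. Δ = (V_up−V_dn)/(S_up−S_dn) = (19.6996−31.3816)/(25.7004−14.0184) = -1.0000. V = [p*·19.6996 + (1−p*)·31.3816]/1.01 = 21.5865. B = V − Δ·S = 44.9505.
(3,2): S=42.8340. Δ = (V_up−V_dn)/(S_up−S_dn) = (0.0000−19.6996)/(47.1174−25.7004) = -0.9198. V = [p*·0.0000 + (1−p*)·19.6996]/1.01 = 3.5108. B = V − Δ·S = 42.9100.
(3,3): S=78.5290. Δ = (V_up−V_dn)/(S_up−S_dn) = (0.0000−0.0000)/(86.3819−47.1174) = 0.0000. V = [p*·0.0000 + (1−p*)·0.0000]/1.01 = 0.0000. B = V − Δ·S = 0.0000.
(2,0): S=21.2400. Δ = (V_up−V_dn)/(S_up−S_dn) = (21.5865−32.2065)/(23.3640−12.7440) = -1.0000. V = [p*·21.5865 + (1−p*)·32.2065]/1.01 = 23.2654. B = V − Δ·S = 44.5054.
(2,1): S=38.9400. Δ = (V_up−V_dn)/(S_up−S_dn) = (3.5108−21.5865)/(42.8340−23.3640) = -0.9284. V = [p*·3.5108 + (1−p*)·21.5865]/1.01 = 6.6975. B = V − Δ·S = 42.8488.
(2,2): S=71.3900. Δ = (V_up−V_dn)/(S_up−S_dn) = (0.0000−3.5108)/(78.5290−42.8340) = -0.0984. V = [p*·0.0000 + (1−p*)·3.5108]/1.01 = 0.6257. B = V − Δ·S = 7.6473.
(1,0): S=35.4000. Δ = (V_up−V_dn)/(S_up−S_dn) = (6.6975−23.2654)/(38.9400−21.2400) = -0.9360. V = [p*·6.6975 + (1−p*)·23.2654]/1.01 = 9.5839. B = V − Δ·S = 42.7198.
(1,1): S=64.9000. Δ = (V_up−V_dn)/(S_up−S_dn) = (0.6257−6.6975)/(71.3900−38.9400) = -0.1871. V = [p*·0.6257 + (1−p*)·6.6975]/1.01 = 1.7016. B = V − Δ·S = 13.8451.
(0,0): S=59.0000. Δ = (V_up−V_dn)/(S_up−S_dn) = (1.7016−9.5839)/(64.9000−35.4000) = -0.2672. V = [p*·1.7016 + (1−p*)·9.5839]/1.01 = 3.0895. B = V − Δ·S = 18.8540.
Each (Δ,B) replicates both successor values, so the strategy is self-financing and V0 is arbitrage-free.

(0,0): Delta=-0.2672 Bond=18.8540
(1,0): Delta=-0.9360 Bond=42.7198
(1,1): Delta=-0.1871 Bond=13.8451
(2,0): Delta=-1.0000 Bond=44.5054
(2,1): Delta=-0.9284 Bond=42.8488
(2,2): Delta=-0.0984 Bond=7.6473
(3,0): Delta=-1.0000 Bond=44.9505
(3,1): Delta=-1.0000 Bond=44.9505
(3,2): Delta=-0.9198 Bond=42.9100
(3,3): Delta=0.0000 Bond=0.0000
V0=3.0895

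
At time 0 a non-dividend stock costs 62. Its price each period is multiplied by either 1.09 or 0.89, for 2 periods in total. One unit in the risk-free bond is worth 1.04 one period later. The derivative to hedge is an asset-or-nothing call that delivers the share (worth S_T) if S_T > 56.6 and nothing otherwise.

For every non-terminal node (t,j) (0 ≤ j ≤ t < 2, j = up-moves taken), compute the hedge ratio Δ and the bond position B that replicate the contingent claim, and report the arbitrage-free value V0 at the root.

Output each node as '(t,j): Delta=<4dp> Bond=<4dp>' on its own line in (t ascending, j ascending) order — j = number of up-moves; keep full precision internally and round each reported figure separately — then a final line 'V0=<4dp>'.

Since d<R<u, set p* = (R−d)/(u−d) = 0.7500; price each node as the discounted p*-expectation of its children.
At expiry t=2: V(2,0)=0.0000, V(2,1)=60.1462, V(2,2)=73.6622
Node (1,0) S=55.1800: V=(p*·60.1462+(1−p*)·0.0000)/1.04=43.3747; Δ=(60.1462−0.0000)/(60.1462−49.1102)=5.4500; B=V−Δ·S=-257.3563
Node (1,1) S=67.5800: V=(p*·73.6622+(1−p*)·60.1462)/1.04=67.5800; Δ=(73.6622−60.1462)/(73.6622−60.1462)=1.0000; B=V−Δ·S=0.0000
Node (0,0) S=62.0000: V=(p*·67.5800+(1−p*)·43.3747)/1.04=59.1622; Δ=(67.5800−43.3747)/(67.5800−55.1800)=1.9520; B=V−Δ·S=-61.8645
Check: Δ(0,0)·S0 + B(0,0) = 59.1622 = V0.

(0,0): Delta=1.9520 Bond=-61.8645
(1,0): Delta=5.4500 Bond=-257.3563
(1,1): Delta=1.0000 Bond=0.0000
V0=59.1622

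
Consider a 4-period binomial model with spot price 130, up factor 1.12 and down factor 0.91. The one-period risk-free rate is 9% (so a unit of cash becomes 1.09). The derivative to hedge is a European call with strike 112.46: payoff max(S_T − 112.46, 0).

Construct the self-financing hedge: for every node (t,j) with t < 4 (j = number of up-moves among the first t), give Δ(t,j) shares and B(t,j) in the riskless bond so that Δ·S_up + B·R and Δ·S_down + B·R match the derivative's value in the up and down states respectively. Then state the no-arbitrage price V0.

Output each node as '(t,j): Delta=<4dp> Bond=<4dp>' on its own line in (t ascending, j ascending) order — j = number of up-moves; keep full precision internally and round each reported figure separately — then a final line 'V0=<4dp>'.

(0,0): Delta=0.9942 Bond=-78.8939
(1,0): Delta=0.9630 Bond=-82.3040
(1,1): Delta=0.9985 Bond=-86.6095
(2,0): Delta=0.7854 Bond=-70.5903
(2,1): Delta=0.9871 Bond=-92.8982
(2,2): Delta=1.0000 Bond=-94.6553
(3,0): Delta=0.0000 Bond=0.0000
(3,1): Delta=0.8918 Bond=-89.7673
(3,2): Delta=1.0000 Bond=-103.1743
(3,3): Delta=1.0000 Bond=-103.1743
V0=50.3568

Under the risk-neutral measure, an up-move has probability p* = (R−d)/(u−d) = 0.8571 and values discount at R = 1.09.
Terminal payoffs: V(4,0)=0.0000, V(4,1)=0.0000, V(4,2)=22.5799, V(4,3)=53.7430, V(4,4)=92.0975
Node (3,0) S=97.9642: V=(p*·0.0000+(1−p*)·0.0000)/1.09=0.0000; Δ=(0.0000−0.0000)/(109.7199−89.1474)=0.0000; B=V−Δ·S=0.0000
Node (3,1) S=120.5714: V=(p*·22.5799+(1−p*)·0.0000)/1.09=17.7562; Δ=(22.5799−0.0000)/(135.0399−109.7199)=0.8918; B=V−Δ·S=-89.7673
Node (3,2) S=148.3955: V=(p*·53.7430+(1−p*)·22.5799)/1.09=45.2212; Δ=(53.7430−22.5799)/(166.2030−135.0399)=1.0000; B=V−Δ·S=-103.1743
Node (3,3) S=182.6406: V=(p*·92.0975+(1−p*)·53.7430)/1.09=79.4663; Δ=(92.0975−53.7430)/(204.5575−166.2030)=1.0000; B=V−Δ·S=-103.1743
Node (2,0) S=107.6530: V=(p*·17.7562+(1−p*)·0.0000)/1.09=13.9629; Δ=(17.7562−0.0000)/(120.5714−97.9642)=0.7854; B=V−Δ·S=-70.5903
Node (2,1) S=132.4960: V=(p*·45.2212+(1−p*)·17.7562)/1.09=37.8877; Δ=(45.2212−17.7562)/(148.3955−120.5714)=0.9871; B=V−Δ·S=-92.8982
Node (2,2) S=163.0720: V=(p*·79.4663+(1−p*)·45.2212)/1.09=68.4167; Δ=(79.4663−45.2212)/(182.6406−148.3955)=1.0000; B=V−Δ·S=-94.6553
Node (1,0) S=118.3000: V=(p*·37.8877+(1−p*)·13.9629)/1.09=31.6238; Δ=(37.8877−13.9629)/(132.4960−107.6530)=0.9630; B=V−Δ·S=-82.3040
Node (1,1) S=145.6000: V=(p*·68.4167+(1−p*)·37.8877)/1.09=58.7664; Δ=(68.4167−37.8877)/(163.0720−132.4960)=0.9985; B=V−Δ·S=-86.6095
Node (0,0) S=130.0000: V=(p*·58.7664+(1−p*)·31.6238)/1.09=50.3568; Δ=(58.7664−31.6238)/(145.6000−118.3000)=0.9942; B=V−Δ·S=-78.8939
Root portfolio cost Δ·130+B reproduces V0=50.3568.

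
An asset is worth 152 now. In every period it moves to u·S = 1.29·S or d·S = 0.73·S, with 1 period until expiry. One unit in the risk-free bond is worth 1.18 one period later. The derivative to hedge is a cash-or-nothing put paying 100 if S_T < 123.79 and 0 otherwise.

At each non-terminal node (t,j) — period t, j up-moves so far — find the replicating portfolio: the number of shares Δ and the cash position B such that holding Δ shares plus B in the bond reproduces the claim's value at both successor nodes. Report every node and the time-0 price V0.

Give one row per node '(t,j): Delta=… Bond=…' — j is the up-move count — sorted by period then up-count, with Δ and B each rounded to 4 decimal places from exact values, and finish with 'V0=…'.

(0,0): Delta=-1.1748 Bond=195.2179
V0=16.6465

Under the risk-neutral measure, an up-move has probability p* = (R−d)/(u−d) = 0.8036 and values discount at R = 1.18.
Terminal payoffs: V(1,0)=100.0000, V(1,1)=0.0000
  t=0,j=0: stock 152.0000 → up 196.0800 (V=0.0000), down 110.9600 (V=100.0000). Price 16.6465; hedge Δ=-1.1748, bond B=195.2179.
The time-0 hedge costs 16.6465, which is the no-arbitrage price.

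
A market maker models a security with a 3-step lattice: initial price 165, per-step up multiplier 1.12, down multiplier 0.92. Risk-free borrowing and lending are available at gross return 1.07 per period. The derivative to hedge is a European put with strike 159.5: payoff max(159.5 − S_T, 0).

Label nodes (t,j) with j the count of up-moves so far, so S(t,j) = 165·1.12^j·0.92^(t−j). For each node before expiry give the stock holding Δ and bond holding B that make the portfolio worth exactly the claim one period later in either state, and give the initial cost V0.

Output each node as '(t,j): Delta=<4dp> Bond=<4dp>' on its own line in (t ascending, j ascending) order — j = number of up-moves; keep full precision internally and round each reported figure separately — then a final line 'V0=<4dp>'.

The replicating-portfolio and risk-neutral prices coincide; use p* = (1.07−0.92)/(1.12−0.92) = 0.7500 for the latter.
Payoff layer (t=3): V(3,0)=31.0165, V(3,1)=3.0853, V(3,2)=0.0000, V(3,3)=0.0000
(2,0): S=139.6560. Δ = (V_up−V_dn)/(S_up−S_dn) = (3.0853−31.0165)/(156.4147−128.4835) = -1.0000. V = [p*·3.0853 + (1−p*)·31.0165]/1.07 = 9.4094. B = V − Δ·S = 149.0654.
(2,1): S=170.0160. Δ = (V_up−V_dn)/(S_up−S_dn) = (0.0000−3.0853)/(190.4179−156.4147) = -0.0907. V = [p*·0.0000 + (1−p*)·3.0853]/1.07 = 0.7209. B = V − Δ·S = 16.1473.
(2,2): S=206.9760. Δ = (V_up−V_dn)/(S_up−S_dn) = (0.0000−0.0000)/(231.8131−190.4179) = 0.0000. V = [p*·0.0000 + (1−p*)·0.0000]/1.07 = 0.0000. B = V − Δ·S = 0.0000.
(1,0): S=151.8000. Δ = (V_up−V_dn)/(S_up−S_dn) = (0.7209−9.4094)/(170.0160−139.6560) = -0.2862. V = [p*·0.7209 + (1−p*)·9.4094]/1.07 = 2.7037. B = V − Δ·S = 46.1465.
(1,1): S=184.8000. Δ = (V_up−V_dn)/(S_up−S_dn) = (0.0000−0.7209)/(206.9760−170.0160) = -0.0195. V = [p*·0.0000 + (1−p*)·0.7209]/1.07 = 0.1684. B = V − Δ·S = 3.7727.
(0,0): S=165.0000. Δ = (V_up−V_dn)/(S_up−S_dn) = (0.1684−2.7037)/(184.8000−151.8000) = -0.0768. V = [p*·0.1684 + (1−p*)·2.7037]/1.07 = 0.7498. B = V − Δ·S = 13.4263.
Root portfolio cost Δ·165+B reproduces V0=0.7498.

(0,0): Delta=-0.0768 Bond=13.4263
(1,0): Delta=-0.2862 Bond=46.1465
(1,1): Delta=-0.0195 Bond=3.7727
(2,0): Delta=-1.0000 Bond=149.0654
(2,1): Delta=-0.0907 Bond=16.1473
(2,2): Delta=0.0000 Bond=0.0000
V0=0.7498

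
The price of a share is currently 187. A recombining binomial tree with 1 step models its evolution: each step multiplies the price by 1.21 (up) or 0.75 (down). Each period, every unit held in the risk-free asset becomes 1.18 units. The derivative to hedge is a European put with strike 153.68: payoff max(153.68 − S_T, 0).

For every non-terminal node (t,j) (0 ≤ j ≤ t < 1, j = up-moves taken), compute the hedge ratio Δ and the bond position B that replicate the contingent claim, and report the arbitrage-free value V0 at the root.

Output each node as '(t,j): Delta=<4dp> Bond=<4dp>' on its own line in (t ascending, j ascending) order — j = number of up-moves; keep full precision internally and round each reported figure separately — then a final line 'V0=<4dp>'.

The replicating-portfolio and risk-neutral prices coincide; use p* = (1.18−0.75)/(1.21−0.75) = 0.9348 for the latter.
Terminal values V(1,·): V(1,0)=13.4300, V(1,1)=0.0000
Node (0,0) S=187.0000: V=(p*·0.0000+(1−p*)·13.4300)/1.18=0.7423; Δ=(0.0000−13.4300)/(226.2700−140.2500)=-0.1561; B=V−Δ·S=29.9379
Each (Δ,B) replicates both successor values, so the strategy is self-financing and V0 is arbitrage-free.

(0,0): Delta=-0.1561 Bond=29.9379
V0=0.7423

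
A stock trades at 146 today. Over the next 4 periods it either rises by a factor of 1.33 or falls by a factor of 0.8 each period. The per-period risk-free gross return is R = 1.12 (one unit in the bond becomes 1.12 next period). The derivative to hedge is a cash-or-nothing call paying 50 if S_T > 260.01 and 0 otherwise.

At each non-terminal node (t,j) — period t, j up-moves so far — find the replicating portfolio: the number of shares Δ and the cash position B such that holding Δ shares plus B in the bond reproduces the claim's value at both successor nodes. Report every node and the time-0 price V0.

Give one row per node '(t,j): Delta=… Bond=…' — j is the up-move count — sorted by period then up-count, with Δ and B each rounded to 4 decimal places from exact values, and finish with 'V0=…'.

(0,0): Delta=0.1993 Bond=-13.7899
(1,0): Delta=0.2347 Bond=-19.5830
(1,1): Delta=0.1853 Bond=-12.7289
(2,0): Delta=0.0000 Bond=0.0000
(2,1): Delta=0.3274 Bond=-36.3264
(2,2): Delta=0.1292 Bond=0.2270
(3,0): Delta=0.0000 Bond=0.0000
(3,1): Delta=0.0000 Bond=0.0000
(3,2): Delta=0.4566 Bond=-67.3854
(3,3): Delta=0.0000 Bond=44.6429
V0=15.3074

Since d<R<u, set p* = (R−d)/(u−d) = 0.6038; price each node as the discounted p*-expectation of its children.
Terminal payoffs: V(4,0)=0.0000, V(4,1)=0.0000, V(4,2)=0.0000, V(4,3)=50.0000, V(4,4)=50.0000
Node (3,0) S=74.7520: V=(p*·0.0000+(1−p*)·0.0000)/1.12=0.0000; Δ=(0.0000−0.0000)/(99.4202−59.8016)=0.0000; B=V−Δ·S=0.0000
Node (3,1) S=124.2752: V=(p*·0.0000+(1−p*)·0.0000)/1.12=0.0000; Δ=(0.0000−0.0000)/(165.2860−99.4202)=0.0000; B=V−Δ·S=0.0000
Node (3,2) S=206.6075: V=(p*·50.0000+(1−p*)·0.0000)/1.12=26.9542; Δ=(50.0000−0.0000)/(274.7880−165.2860)=0.4566; B=V−Δ·S=-67.3854
Node (3,3) S=343.4850: V=(p*·50.0000+(1−p*)·50.0000)/1.12=44.6429; Δ=(50.0000−50.0000)/(456.8351−274.7880)=0.0000; B=V−Δ·S=44.6429
Node (2,0) S=93.4400: V=(p*·0.0000+(1−p*)·0.0000)/1.12=0.0000; Δ=(0.0000−0.0000)/(124.2752−74.7520)=0.0000; B=V−Δ·S=0.0000
Node (2,1) S=155.3440: V=(p*·26.9542+(1−p*)·0.0000)/1.12=14.5306; Δ=(26.9542−0.0000)/(206.6075−124.2752)=0.3274; B=V−Δ·S=-36.3264
Node (2,2) S=258.2594: V=(p*·44.6429+(1−p*)·26.9542)/1.12=33.6019; Δ=(44.6429−26.9542)/(343.4850−206.6075)=0.1292; B=V−Δ·S=0.2270
Node (1,0) S=116.8000: V=(p*·14.5306+(1−p*)·0.0000)/1.12=7.8332; Δ=(14.5306−0.0000)/(155.3440−93.4400)=0.2347; B=V−Δ·S=-19.5830
Node (1,1) S=194.1800: V=(p*·33.6019+(1−p*)·14.5306)/1.12=23.2548; Δ=(33.6019−14.5306)/(258.2594−155.3440)=0.1853; B=V−Δ·S=-12.7289
Node (0,0) S=146.0000: V=(p*·23.2548+(1−p*)·7.8332)/1.12=15.3074; Δ=(23.2548−7.8332)/(194.1800−116.8000)=0.1993; B=V−Δ·S=-13.7899
Self-financing check: at every node Δ·S+B equals the discounted successor values.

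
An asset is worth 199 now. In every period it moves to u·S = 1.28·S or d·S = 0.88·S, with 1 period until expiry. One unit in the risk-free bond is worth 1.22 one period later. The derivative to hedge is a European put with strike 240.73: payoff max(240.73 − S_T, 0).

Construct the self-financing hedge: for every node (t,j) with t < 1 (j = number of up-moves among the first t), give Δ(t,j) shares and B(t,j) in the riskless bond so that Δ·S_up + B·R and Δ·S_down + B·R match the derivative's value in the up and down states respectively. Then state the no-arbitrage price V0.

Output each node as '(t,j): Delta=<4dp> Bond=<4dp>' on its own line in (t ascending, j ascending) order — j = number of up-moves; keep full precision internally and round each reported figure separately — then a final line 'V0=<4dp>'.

(0,0): Delta=-0.8242 Bond=172.0918
V0=8.0668

Risk-neutral probability p* = (R−d)/(u−d) = (1.22−0.88)/(1.28−0.88) = 0.8500.
Payoff layer (t=1): V(1,0)=65.6100, V(1,1)=0.0000
  t=0,j=0: stock 199.0000 → up 254.7200 (V=0.0000), down 175.1200 (V=65.6100). Price 8.0668; hedge Δ=-0.8242, bond B=172.0918.
The time-0 hedge costs 8.0668, which is the no-arbitrage price.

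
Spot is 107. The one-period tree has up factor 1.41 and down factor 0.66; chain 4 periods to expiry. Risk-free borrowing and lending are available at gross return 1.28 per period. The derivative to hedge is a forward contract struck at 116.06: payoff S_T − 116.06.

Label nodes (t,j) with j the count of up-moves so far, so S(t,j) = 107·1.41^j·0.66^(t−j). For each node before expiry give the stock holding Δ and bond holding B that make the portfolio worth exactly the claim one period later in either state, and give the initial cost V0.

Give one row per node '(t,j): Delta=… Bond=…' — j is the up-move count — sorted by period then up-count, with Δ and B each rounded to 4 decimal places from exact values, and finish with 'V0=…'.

(0,0): Delta=1.0000 Bond=-43.2357
(1,0): Delta=1.0000 Bond=-55.3417
(1,1): Delta=1.0000 Bond=-55.3417
(2,0): Delta=1.0000 Bond=-70.8374
(2,1): Delta=1.0000 Bond=-70.8374
(2,2): Delta=1.0000 Bond=-70.8374
(3,0): Delta=1.0000 Bond=-90.6719
(3,1): Delta=1.0000 Bond=-90.6719
(3,2): Delta=1.0000 Bond=-90.6719
(3,3): Delta=1.0000 Bond=-90.6719
V0=63.7643

The replicating-portfolio and risk-neutral prices coincide; use p* = (1.28−0.66)/(1.41−0.66) = 0.8267 for the latter.
Terminal payoffs: V(4,0)=-95.7570, V(4,1)=-72.6855, V(4,2)=-23.3962, V(4,3)=81.9035, V(4,4)=306.8620
(3,0): S=30.7621. Δ = (V_up−V_dn)/(S_up−S_dn) = (-72.6855−-95.7570)/(43.3745−20.3030) = 1.0000. V = [p*·-72.6855 + (1−p*)·-95.7570]/1.28 = -59.9098. B = V − Δ·S = -90.6719.
(3,1): S=65.7190. Δ = (V_up−V_dn)/(S_up−S_dn) = (-23.3962−-72.6855)/(92.6638−43.3745) = 1.0000. V = [p*·-23.3962 + (1−p*)·-72.6855]/1.28 = -24.9529. B = V − Δ·S = -90.6719.
(3,2): S=140.3996. Δ = (V_up−V_dn)/(S_up−S_dn) = (81.9035−-23.3962)/(197.9635−92.6638) = 1.0000. V = [p*·81.9035 + (1−p*)·-23.3962]/1.28 = 49.7277. B = V − Δ·S = -90.6719.
(3,3): S=299.9446. Δ = (V_up−V_dn)/(S_up−S_dn) = (306.8620−81.9035)/(422.9220−197.9635) = 1.0000. V = [p*·306.8620 + (1−p*)·81.9035]/1.28 = 209.2728. B = V − Δ·S = -90.6719.
(2,0): S=46.6092. Δ = (V_up−V_dn)/(S_up−S_dn) = (-24.9529−-59.9098)/(65.7190−30.7621) = 1.0000. V = [p*·-24.9529 + (1−p*)·-59.9098]/1.28 = -24.2282. B = V − Δ·S = -70.8374.
(2,1): S=99.5742. Δ = (V_up−V_dn)/(S_up−S_dn) = (49.7277−-24.9529)/(140.3996−65.7190) = 1.0000. V = [p*·49.7277 + (1−p*)·-24.9529]/1.28 = 28.7368. B = V − Δ·S = -70.8374.
(2,2): S=212.7267. Δ = (V_up−V_dn)/(S_up−S_dn) = (209.2728−49.7277)/(299.9446−140.3996) = 1.0000. V = [p*·209.2728 + (1−p*)·49.7277]/1.28 = 141.8893. B = V − Δ·S = -70.8374.
(1,0): S=70.6200. Δ = (V_up−V_dn)/(S_up−S_dn) = (28.7368−-24.2282)/(99.5742−46.6092) = 1.0000. V = [p*·28.7368 + (1−p*)·-24.2282]/1.28 = 15.2783. B = V − Δ·S = -55.3417.
(1,1): S=150.8700. Δ = (V_up−V_dn)/(S_up−S_dn) = (141.8893−28.7368)/(212.7267−99.5742) = 1.0000. V = [p*·141.8893 + (1−p*)·28.7368]/1.28 = 95.5283. B = V − Δ·S = -55.3417.
(0,0): S=107.0000. Δ = (V_up−V_dn)/(S_up−S_dn) = (95.5283−15.2783)/(150.8700−70.6200) = 1.0000. V = [p*·95.5283 + (1−p*)·15.2783]/1.28 = 63.7643. B = V − Δ·S = -43.2357.
Each (Δ,B) replicates both successor values, so the strategy is self-financing and V0 is arbitrage-free.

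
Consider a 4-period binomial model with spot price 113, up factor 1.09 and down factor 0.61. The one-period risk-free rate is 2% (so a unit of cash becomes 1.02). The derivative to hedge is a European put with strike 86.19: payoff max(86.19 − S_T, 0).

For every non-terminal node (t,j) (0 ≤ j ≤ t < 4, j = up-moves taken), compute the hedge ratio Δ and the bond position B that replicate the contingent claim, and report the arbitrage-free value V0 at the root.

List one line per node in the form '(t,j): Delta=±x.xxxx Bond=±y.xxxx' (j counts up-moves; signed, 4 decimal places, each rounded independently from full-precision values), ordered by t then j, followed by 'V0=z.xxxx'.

Under the risk-neutral measure, an up-move has probability p* = (R−d)/(u−d) = 0.8542 and values discount at R = 1.02.
At expiry t=4: V(4,0)=70.5442, V(4,1)=58.2328, V(4,2)=36.2336, V(4,3)=0.0000, V(4,4)=0.0000
  t=3,j=0: stock 25.6489 → up 27.9572 (V=58.2328), down 15.6458 (V=70.5442). Price 58.8511; hedge Δ=-1.0000, bond B=84.5000.
  t=3,j=1: stock 45.8316 → up 49.9564 (V=36.2336), down 27.9572 (V=58.2328). Price 38.6684; hedge Δ=-1.0000, bond B=84.5000.
  t=3,j=2: stock 81.8957 → up 89.2663 (V=0.0000), down 49.9564 (V=36.2336). Price 5.1805; hedge Δ=-0.9217, bond B=80.6671.
  t=3,j=3: stock 146.3383 → up 159.5087 (V=0.0000), down 89.2663 (V=0.0000). Price 0.0000; hedge Δ=0.0000, bond B=0.0000.
  t=2,j=0: stock 42.0473 → up 45.8316 (V=38.6684), down 25.6489 (V=58.8511). Price 40.7958; hedge Δ=-1.0000, bond B=82.8431.
  t=2,j=1: stock 75.1337 → up 81.8957 (V=5.1805), down 45.8316 (V=38.6684). Price 9.8668; hedge Δ=-0.9286, bond B=79.6334.
  t=2,j=2: stock 134.2553 → up 146.3383 (V=0.0000), down 81.8957 (V=5.1805). Price 0.7407; hedge Δ=-0.0804, bond B=11.5333.
  t=1,j=0: stock 68.9300 → up 75.1337 (V=9.8668), down 42.0473 (V=40.7958). Price 14.0954; hedge Δ=-0.9348, bond B=78.5309.
  t=1,j=1: stock 123.1700 → up 134.2553 (V=0.7407), down 75.1337 (V=9.8668). Price 2.0309; hedge Δ=-0.1544, bond B=21.0437.
  t=0,j=0: stock 113.0000 → up 123.1700 (V=2.0309), down 68.9300 (V=14.0954). Price 3.7160; hedge Δ=-0.2224, bond B=28.8502.
Self-financing check: at every node Δ·S+B equals the discounted successor values.

(0,0): Delta=-0.2224 Bond=28.8502
(1,0): Delta=-0.9348 Bond=78.5309
(1,1): Delta=-0.1544 Bond=21.0437
(2,0): Delta=-1.0000 Bond=82.8431
(2,1): Delta=-0.9286 Bond=79.6334
(2,2): Delta=-0.0804 Bond=11.5333
(3,0): Delta=-1.0000 Bond=84.5000
(3,1): Delta=-1.0000 Bond=84.5000
(3,2): Delta=-0.9217 Bond=80.6671
(3,3): Delta=0.0000 Bond=0.0000
V0=3.7160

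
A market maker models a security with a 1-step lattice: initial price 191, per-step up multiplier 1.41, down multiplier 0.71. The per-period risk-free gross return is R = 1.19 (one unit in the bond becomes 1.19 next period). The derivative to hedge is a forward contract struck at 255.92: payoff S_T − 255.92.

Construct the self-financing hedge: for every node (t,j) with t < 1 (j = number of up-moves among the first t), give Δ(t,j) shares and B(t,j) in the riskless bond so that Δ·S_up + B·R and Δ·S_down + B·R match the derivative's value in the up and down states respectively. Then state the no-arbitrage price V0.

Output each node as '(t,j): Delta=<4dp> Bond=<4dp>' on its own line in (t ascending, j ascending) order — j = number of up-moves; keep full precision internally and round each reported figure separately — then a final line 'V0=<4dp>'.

(0,0): Delta=1.0000 Bond=-215.0588
V0=-24.0588

The replicating-portfolio and risk-neutral prices coincide; use p* = (1.19−0.71)/(1.41−0.71) = 0.6857 for the latter.
Terminal payoffs: V(1,0)=-120.3100, V(1,1)=13.3900
Node (0,0) S=191.0000: V=(p*·13.3900+(1−p*)·-120.3100)/1.19=-24.0588; Δ=(13.3900−-120.3100)/(269.3100−135.6100)=1.0000; B=V−Δ·S=-215.0588
Check: Δ(0,0)·S0 + B(0,0) = -24.0588 = V0.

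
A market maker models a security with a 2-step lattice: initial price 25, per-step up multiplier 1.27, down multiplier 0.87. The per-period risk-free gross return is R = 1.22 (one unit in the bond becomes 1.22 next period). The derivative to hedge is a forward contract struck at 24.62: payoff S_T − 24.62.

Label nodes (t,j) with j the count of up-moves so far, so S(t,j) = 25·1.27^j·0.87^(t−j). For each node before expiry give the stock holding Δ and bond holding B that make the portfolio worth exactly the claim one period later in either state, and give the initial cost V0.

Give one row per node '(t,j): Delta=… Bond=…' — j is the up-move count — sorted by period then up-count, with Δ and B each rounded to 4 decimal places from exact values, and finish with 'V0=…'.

(0,0): Delta=1.0000 Bond=-16.5413
(1,0): Delta=1.0000 Bond=-20.1803
(1,1): Delta=1.0000 Bond=-20.1803
V0=8.4587

Since d<R<u, set p* = (R−d)/(u−d) = 0.8750; price each node as the discounted p*-expectation of its children.
Payoff layer (t=2): V(2,0)=-5.6975, V(2,1)=3.0025, V(2,2)=15.7025
Node (1,0) S=21.7500: V=(p*·3.0025+(1−p*)·-5.6975)/1.22=1.5697; Δ=(3.0025−-5.6975)/(27.6225−18.9225)=1.0000; B=V−Δ·S=-20.1803
Node (1,1) S=31.7500: V=(p*·15.7025+(1−p*)·3.0025)/1.22=11.5697; Δ=(15.7025−3.0025)/(40.3225−27.6225)=1.0000; B=V−Δ·S=-20.1803
Node (0,0) S=25.0000: V=(p*·11.5697+(1−p*)·1.5697)/1.22=8.4587; Δ=(11.5697−1.5697)/(31.7500−21.7500)=1.0000; B=V−Δ·S=-16.5413
Root portfolio cost Δ·25+B reproduces V0=8.4587.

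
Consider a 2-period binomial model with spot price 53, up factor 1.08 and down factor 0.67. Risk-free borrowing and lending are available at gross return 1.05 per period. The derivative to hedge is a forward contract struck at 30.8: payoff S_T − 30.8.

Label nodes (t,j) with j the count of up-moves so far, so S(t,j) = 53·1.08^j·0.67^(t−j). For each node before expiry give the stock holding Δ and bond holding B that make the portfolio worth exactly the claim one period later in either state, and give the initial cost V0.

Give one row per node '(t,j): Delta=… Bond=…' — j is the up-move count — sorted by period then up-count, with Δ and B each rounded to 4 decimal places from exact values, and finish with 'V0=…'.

(0,0): Delta=1.0000 Bond=-27.9365
(1,0): Delta=1.0000 Bond=-29.3333
(1,1): Delta=1.0000 Bond=-29.3333
V0=25.0635

Under the risk-neutral measure, an up-move has probability p* = (R−d)/(u−d) = 0.9268 and values discount at R = 1.05.
Terminal values V(2,·): V(2,0)=-7.0083, V(2,1)=7.5508, V(2,2)=31.0192
Node (1,0) S=35.5100: V=(p*·7.5508+(1−p*)·-7.0083)/1.05=6.1767; Δ=(7.5508−-7.0083)/(38.3508−23.7917)=1.0000; B=V−Δ·S=-29.3333
Node (1,1) S=57.2400: V=(p*·31.0192+(1−p*)·7.5508)/1.05=27.9067; Δ=(31.0192−7.5508)/(61.8192−38.3508)=1.0000; B=V−Δ·S=-29.3333
Node (0,0) S=53.0000: V=(p*·27.9067+(1−p*)·6.1767)/1.05=25.0635; Δ=(27.9067−6.1767)/(57.2400−35.5100)=1.0000; B=V−Δ·S=-27.9365
Each (Δ,B) replicates both successor values, so the strategy is self-financing and V0 is arbitrage-free.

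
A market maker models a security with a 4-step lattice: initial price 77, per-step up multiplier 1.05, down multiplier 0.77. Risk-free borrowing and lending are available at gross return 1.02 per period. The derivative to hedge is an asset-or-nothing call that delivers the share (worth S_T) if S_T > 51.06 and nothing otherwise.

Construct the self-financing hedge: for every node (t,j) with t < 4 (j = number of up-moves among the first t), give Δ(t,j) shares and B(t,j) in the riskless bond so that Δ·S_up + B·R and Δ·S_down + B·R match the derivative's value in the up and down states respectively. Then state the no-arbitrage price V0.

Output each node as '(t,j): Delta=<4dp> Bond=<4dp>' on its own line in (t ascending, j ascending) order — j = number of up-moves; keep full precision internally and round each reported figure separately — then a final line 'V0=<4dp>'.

(0,0): Delta=1.5451 Bond=-44.6817
(1,0): Delta=3.1679 Bond=-141.7900
(1,1): Delta=1.4023 Bond=-34.0296
(2,0): Delta=0.0000 Bond=0.0000
(2,1): Delta=3.4467 Bond=-161.9809
(2,2): Delta=1.2224 Bond=-19.4377
(3,0): Delta=0.0000 Bond=0.0000
(3,1): Delta=0.0000 Bond=0.0000
(3,2): Delta=3.7500 Bond=-185.0469
(3,3): Delta=1.0000 Bond=0.0000
V0=74.2937

The replicating-portfolio and risk-neutral prices coincide; use p* = (1.02−0.77)/(1.05−0.77) = 0.8929 for the latter.
At expiry t=4: V(4,0)=0.0000, V(4,1)=0.0000, V(4,2)=0.0000, V(4,3)=68.6356, V(4,4)=93.5940
  t=3,j=0: stock 35.1530 → up 36.9107 (V=0.0000), down 27.0678 (V=0.0000). Price 0.0000; hedge Δ=0.0000, bond B=0.0000.
  t=3,j=1: stock 47.9360 → up 50.3328 (V=0.0000), down 36.9107 (V=0.0000). Price 0.0000; hedge Δ=0.0000, bond B=0.0000.
  t=3,j=2: stock 65.3672 → up 68.6356 (V=68.6356), down 50.3328 (V=0.0000). Price 60.0802; hedge Δ=3.7500, bond B=-185.0469.
  t=3,j=3: stock 89.1371 → up 93.5940 (V=93.5940), down 68.6356 (V=68.6356). Price 89.1371; hedge Δ=1.0000, bond B=0.0000.
  t=2,j=0: stock 45.6533 → up 47.9360 (V=0.0000), down 35.1530 (V=0.0000). Price 0.0000; hedge Δ=0.0000, bond B=0.0000.
  t=2,j=1: stock 62.2545 → up 65.3672 (V=60.0802), down 47.9360 (V=0.0000). Price 52.5912; hedge Δ=3.4467, bond B=-161.9809.
  t=2,j=2: stock 84.8925 → up 89.1371 (V=89.1371), down 65.3672 (V=60.0802). Price 84.3371; hedge Δ=1.2224, bond B=-19.4377.
  t=1,j=0: stock 59.2900 → up 62.2545 (V=52.5912), down 45.6533 (V=0.0000). Price 46.0357; hedge Δ=3.1679, bond B=-141.7900.
  t=1,j=1: stock 80.8500 → up 84.8925 (V=84.3371), down 62.2545 (V=52.5912). Price 79.3488; hedge Δ=1.4023, bond B=-34.0296.
  t=0,j=0: stock 77.0000 → up 80.8500 (V=79.3488), down 59.2900 (V=46.0357). Price 74.2937; hedge Δ=1.5451, bond B=-44.6817.
Self-financing check: at every node Δ·S+B equals the discounted successor values.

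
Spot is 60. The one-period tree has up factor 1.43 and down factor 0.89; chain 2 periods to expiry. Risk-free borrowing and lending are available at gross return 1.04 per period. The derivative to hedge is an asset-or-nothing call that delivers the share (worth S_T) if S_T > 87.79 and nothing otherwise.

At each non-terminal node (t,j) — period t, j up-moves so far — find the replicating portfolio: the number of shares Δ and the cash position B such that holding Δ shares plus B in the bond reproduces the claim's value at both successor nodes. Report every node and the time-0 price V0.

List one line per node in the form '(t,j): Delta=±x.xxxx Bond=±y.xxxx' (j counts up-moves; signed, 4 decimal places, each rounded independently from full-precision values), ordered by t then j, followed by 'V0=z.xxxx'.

No-arbitrage ⇒ martingale measure with p* = (R−d)/(u−d) = 0.2778.
Terminal payoffs: V(2,0)=0.0000, V(2,1)=0.0000, V(2,2)=122.6940
Node (1,0) S=53.4000: V=(p*·0.0000+(1−p*)·0.0000)/1.04=0.0000; Δ=(0.0000−0.0000)/(76.3620−47.5260)=0.0000; B=V−Δ·S=0.0000
Node (1,1) S=85.8000: V=(p*·122.6940+(1−p*)·0.0000)/1.04=32.7708; Δ=(122.6940−0.0000)/(122.6940−76.3620)=2.6481; B=V−Δ·S=-194.4403
Node (0,0) S=60.0000: V=(p*·32.7708+(1−p*)·0.0000)/1.04=8.7529; Δ=(32.7708−0.0000)/(85.8000−53.4000)=1.0114; B=V−Δ·S=-51.9338
Self-financing check: at every node Δ·S+B equals the discounted successor values.

(0,0): Delta=1.0114 Bond=-51.9338
(1,0): Delta=0.0000 Bond=0.0000
(1,1): Delta=2.6481 Bond=-194.4403
V0=8.7529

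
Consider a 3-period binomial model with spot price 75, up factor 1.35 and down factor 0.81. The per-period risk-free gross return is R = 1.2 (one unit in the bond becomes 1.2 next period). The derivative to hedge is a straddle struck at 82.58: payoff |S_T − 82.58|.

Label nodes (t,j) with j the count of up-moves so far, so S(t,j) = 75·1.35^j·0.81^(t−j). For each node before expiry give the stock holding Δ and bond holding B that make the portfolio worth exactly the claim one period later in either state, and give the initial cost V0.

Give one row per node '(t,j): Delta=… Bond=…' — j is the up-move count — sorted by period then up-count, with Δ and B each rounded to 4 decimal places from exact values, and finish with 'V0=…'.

Since d<R<u, set p* = (R−d)/(u−d) = 0.7222; price each node as the discounted p*-expectation of its children.
At expiry t=3: V(3,0)=42.7219, V(3,1)=16.1499, V(3,2)=28.1369, V(3,3)=101.9481
(2,0): S=49.2075. Δ = (V_up−V_dn)/(S_up−S_dn) = (16.1499−42.7219)/(66.4301−39.8581) = -1.0000. V = [p*·16.1499 + (1−p*)·42.7219]/1.2 = 19.6092. B = V − Δ·S = 68.8167.
(2,1): S=82.0125. Δ = (V_up−V_dn)/(S_up−S_dn) = (28.1369−16.1499)/(110.7169−66.4301) = 0.2707. V = [p*·28.1369 + (1−p*)·16.1499]/1.2 = 20.6726. B = V − Δ·S = -1.5255.
(2,2): S=136.6875. Δ = (V_up−V_dn)/(S_up−S_dn) = (101.9481−28.1369)/(184.5281−110.7169) = 1.0000. V = [p*·101.9481 + (1−p*)·28.1369]/1.2 = 67.8708. B = V − Δ·S = -68.8167.
(1,0): S=60.7500. Δ = (V_up−V_dn)/(S_up−S_dn) = (20.6726−19.6092)/(82.0125−49.2075) = 0.0324. V = [p*·20.6726 + (1−p*)·19.6092]/1.2 = 16.9810. B = V − Δ·S = 15.0116.
(1,1): S=101.2500. Δ = (V_up−V_dn)/(S_up−S_dn) = (67.8708−20.6726)/(136.6875−82.0125) = 0.8633. V = [p*·67.8708 + (1−p*)·20.6726]/1.2 = 45.6335. B = V − Δ·S = -41.7706.
(0,0): S=75.0000. Δ = (V_up−V_dn)/(S_up−S_dn) = (45.6335−16.9810)/(101.2500−60.7500) = 0.7075. V = [p*·45.6335 + (1−p*)·16.9810]/1.2 = 31.3954. B = V − Δ·S = -21.6648.
Each (Δ,B) replicates both successor values, so the strategy is self-financing and V0 is arbitrage-free.

(0,0): Delta=0.7075 Bond=-21.6648
(1,0): Delta=0.0324 Bond=15.0116
(1,1): Delta=0.8633 Bond=-41.7706
(2,0): Delta=-1.0000 Bond=68.8167
(2,1): Delta=0.2707 Bond=-1.5255
(2,2): Delta=1.0000 Bond=-68.8167
V0=31.3954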